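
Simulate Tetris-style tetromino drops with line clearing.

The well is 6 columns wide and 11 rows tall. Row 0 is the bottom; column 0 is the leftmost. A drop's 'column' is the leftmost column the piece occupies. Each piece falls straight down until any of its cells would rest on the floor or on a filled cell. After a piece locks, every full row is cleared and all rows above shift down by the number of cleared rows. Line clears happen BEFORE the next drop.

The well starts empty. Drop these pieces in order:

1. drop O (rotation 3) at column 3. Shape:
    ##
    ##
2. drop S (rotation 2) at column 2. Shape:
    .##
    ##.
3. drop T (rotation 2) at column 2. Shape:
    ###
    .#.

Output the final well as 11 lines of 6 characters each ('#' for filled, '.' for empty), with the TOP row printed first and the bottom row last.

Answer: ......
......
......
......
......
..###.
...#..
...##.
..##..
...##.
...##.

Derivation:
Drop 1: O rot3 at col 3 lands with bottom-row=0; cleared 0 line(s) (total 0); column heights now [0 0 0 2 2 0], max=2
Drop 2: S rot2 at col 2 lands with bottom-row=2; cleared 0 line(s) (total 0); column heights now [0 0 3 4 4 0], max=4
Drop 3: T rot2 at col 2 lands with bottom-row=4; cleared 0 line(s) (total 0); column heights now [0 0 6 6 6 0], max=6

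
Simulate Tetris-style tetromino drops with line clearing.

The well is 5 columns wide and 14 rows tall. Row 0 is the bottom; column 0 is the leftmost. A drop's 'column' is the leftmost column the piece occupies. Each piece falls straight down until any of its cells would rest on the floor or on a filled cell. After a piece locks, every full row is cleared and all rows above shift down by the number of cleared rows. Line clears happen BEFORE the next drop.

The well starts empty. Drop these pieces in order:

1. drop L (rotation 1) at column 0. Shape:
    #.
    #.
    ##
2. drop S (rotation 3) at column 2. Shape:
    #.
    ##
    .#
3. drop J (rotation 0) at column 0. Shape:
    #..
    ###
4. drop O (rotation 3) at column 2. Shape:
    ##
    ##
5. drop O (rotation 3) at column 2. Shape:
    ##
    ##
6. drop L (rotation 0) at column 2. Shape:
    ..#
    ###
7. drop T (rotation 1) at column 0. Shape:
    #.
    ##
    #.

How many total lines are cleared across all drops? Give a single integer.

Answer: 0

Derivation:
Drop 1: L rot1 at col 0 lands with bottom-row=0; cleared 0 line(s) (total 0); column heights now [3 1 0 0 0], max=3
Drop 2: S rot3 at col 2 lands with bottom-row=0; cleared 0 line(s) (total 0); column heights now [3 1 3 2 0], max=3
Drop 3: J rot0 at col 0 lands with bottom-row=3; cleared 0 line(s) (total 0); column heights now [5 4 4 2 0], max=5
Drop 4: O rot3 at col 2 lands with bottom-row=4; cleared 0 line(s) (total 0); column heights now [5 4 6 6 0], max=6
Drop 5: O rot3 at col 2 lands with bottom-row=6; cleared 0 line(s) (total 0); column heights now [5 4 8 8 0], max=8
Drop 6: L rot0 at col 2 lands with bottom-row=8; cleared 0 line(s) (total 0); column heights now [5 4 9 9 10], max=10
Drop 7: T rot1 at col 0 lands with bottom-row=5; cleared 0 line(s) (total 0); column heights now [8 7 9 9 10], max=10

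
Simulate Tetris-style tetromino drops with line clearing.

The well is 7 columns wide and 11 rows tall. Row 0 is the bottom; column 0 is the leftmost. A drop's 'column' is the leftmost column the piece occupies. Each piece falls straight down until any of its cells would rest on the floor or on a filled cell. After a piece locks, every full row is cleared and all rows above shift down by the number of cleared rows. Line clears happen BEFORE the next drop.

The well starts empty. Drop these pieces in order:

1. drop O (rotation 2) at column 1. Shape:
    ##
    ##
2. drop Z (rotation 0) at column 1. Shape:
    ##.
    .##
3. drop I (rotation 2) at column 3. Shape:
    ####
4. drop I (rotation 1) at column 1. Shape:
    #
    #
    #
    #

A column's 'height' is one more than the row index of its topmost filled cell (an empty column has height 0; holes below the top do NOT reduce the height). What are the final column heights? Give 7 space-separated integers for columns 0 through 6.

Drop 1: O rot2 at col 1 lands with bottom-row=0; cleared 0 line(s) (total 0); column heights now [0 2 2 0 0 0 0], max=2
Drop 2: Z rot0 at col 1 lands with bottom-row=2; cleared 0 line(s) (total 0); column heights now [0 4 4 3 0 0 0], max=4
Drop 3: I rot2 at col 3 lands with bottom-row=3; cleared 0 line(s) (total 0); column heights now [0 4 4 4 4 4 4], max=4
Drop 4: I rot1 at col 1 lands with bottom-row=4; cleared 0 line(s) (total 0); column heights now [0 8 4 4 4 4 4], max=8

Answer: 0 8 4 4 4 4 4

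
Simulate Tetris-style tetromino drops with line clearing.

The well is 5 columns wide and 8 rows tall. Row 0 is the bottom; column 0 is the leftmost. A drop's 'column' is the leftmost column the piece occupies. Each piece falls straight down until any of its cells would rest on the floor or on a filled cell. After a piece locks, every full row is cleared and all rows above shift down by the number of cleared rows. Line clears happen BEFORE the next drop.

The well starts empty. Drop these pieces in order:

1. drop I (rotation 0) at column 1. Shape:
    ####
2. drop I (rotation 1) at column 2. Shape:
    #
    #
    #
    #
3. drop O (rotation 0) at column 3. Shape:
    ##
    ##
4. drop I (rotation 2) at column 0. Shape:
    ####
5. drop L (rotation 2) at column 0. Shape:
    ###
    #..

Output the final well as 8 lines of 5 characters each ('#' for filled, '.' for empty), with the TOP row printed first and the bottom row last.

Answer: ###..
#....
####.
..#..
..#..
..###
..###
.####

Derivation:
Drop 1: I rot0 at col 1 lands with bottom-row=0; cleared 0 line(s) (total 0); column heights now [0 1 1 1 1], max=1
Drop 2: I rot1 at col 2 lands with bottom-row=1; cleared 0 line(s) (total 0); column heights now [0 1 5 1 1], max=5
Drop 3: O rot0 at col 3 lands with bottom-row=1; cleared 0 line(s) (total 0); column heights now [0 1 5 3 3], max=5
Drop 4: I rot2 at col 0 lands with bottom-row=5; cleared 0 line(s) (total 0); column heights now [6 6 6 6 3], max=6
Drop 5: L rot2 at col 0 lands with bottom-row=6; cleared 0 line(s) (total 0); column heights now [8 8 8 6 3], max=8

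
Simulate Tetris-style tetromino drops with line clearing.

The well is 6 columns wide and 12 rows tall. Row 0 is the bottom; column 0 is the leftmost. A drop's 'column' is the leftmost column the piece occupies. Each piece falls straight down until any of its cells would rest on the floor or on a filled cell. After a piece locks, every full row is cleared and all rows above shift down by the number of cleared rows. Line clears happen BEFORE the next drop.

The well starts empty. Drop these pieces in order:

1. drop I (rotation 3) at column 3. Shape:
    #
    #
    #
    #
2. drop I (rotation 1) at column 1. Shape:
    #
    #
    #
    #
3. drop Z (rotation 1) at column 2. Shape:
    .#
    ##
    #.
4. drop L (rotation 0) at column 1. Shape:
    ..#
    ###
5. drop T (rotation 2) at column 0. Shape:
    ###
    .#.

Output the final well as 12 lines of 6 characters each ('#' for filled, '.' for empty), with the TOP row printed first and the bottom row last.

Answer: ......
......
......
###...
.#.#..
.###..
...#..
..##..
.###..
.#.#..
.#.#..
.#.#..

Derivation:
Drop 1: I rot3 at col 3 lands with bottom-row=0; cleared 0 line(s) (total 0); column heights now [0 0 0 4 0 0], max=4
Drop 2: I rot1 at col 1 lands with bottom-row=0; cleared 0 line(s) (total 0); column heights now [0 4 0 4 0 0], max=4
Drop 3: Z rot1 at col 2 lands with bottom-row=3; cleared 0 line(s) (total 0); column heights now [0 4 5 6 0 0], max=6
Drop 4: L rot0 at col 1 lands with bottom-row=6; cleared 0 line(s) (total 0); column heights now [0 7 7 8 0 0], max=8
Drop 5: T rot2 at col 0 lands with bottom-row=7; cleared 0 line(s) (total 0); column heights now [9 9 9 8 0 0], max=9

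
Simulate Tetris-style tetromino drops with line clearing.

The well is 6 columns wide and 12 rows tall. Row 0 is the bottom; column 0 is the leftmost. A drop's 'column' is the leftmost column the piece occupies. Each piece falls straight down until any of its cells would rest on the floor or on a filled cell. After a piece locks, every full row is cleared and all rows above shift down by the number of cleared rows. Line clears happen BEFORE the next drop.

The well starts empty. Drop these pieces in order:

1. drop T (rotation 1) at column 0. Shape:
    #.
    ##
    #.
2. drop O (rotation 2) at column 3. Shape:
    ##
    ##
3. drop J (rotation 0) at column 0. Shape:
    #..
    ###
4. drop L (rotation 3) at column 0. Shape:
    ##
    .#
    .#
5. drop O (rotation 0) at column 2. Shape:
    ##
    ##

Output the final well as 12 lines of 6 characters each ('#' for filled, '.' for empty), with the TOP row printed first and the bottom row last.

Drop 1: T rot1 at col 0 lands with bottom-row=0; cleared 0 line(s) (total 0); column heights now [3 2 0 0 0 0], max=3
Drop 2: O rot2 at col 3 lands with bottom-row=0; cleared 0 line(s) (total 0); column heights now [3 2 0 2 2 0], max=3
Drop 3: J rot0 at col 0 lands with bottom-row=3; cleared 0 line(s) (total 0); column heights now [5 4 4 2 2 0], max=5
Drop 4: L rot3 at col 0 lands with bottom-row=4; cleared 0 line(s) (total 0); column heights now [7 7 4 2 2 0], max=7
Drop 5: O rot0 at col 2 lands with bottom-row=4; cleared 0 line(s) (total 0); column heights now [7 7 6 6 2 0], max=7

Answer: ......
......
......
......
......
##....
.###..
####..
###...
#.....
##.##.
#..##.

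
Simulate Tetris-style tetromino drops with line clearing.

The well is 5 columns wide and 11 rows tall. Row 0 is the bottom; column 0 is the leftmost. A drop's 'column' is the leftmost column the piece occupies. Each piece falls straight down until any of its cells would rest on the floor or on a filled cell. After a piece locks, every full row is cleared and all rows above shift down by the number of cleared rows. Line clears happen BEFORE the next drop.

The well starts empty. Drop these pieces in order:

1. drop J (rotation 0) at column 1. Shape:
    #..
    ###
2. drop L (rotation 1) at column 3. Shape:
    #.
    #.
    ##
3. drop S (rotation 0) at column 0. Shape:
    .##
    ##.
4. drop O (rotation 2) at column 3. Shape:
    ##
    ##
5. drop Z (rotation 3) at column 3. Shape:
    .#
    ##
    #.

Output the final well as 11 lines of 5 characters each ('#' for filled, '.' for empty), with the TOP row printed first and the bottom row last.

Answer: .....
.....
....#
...##
...#.
...##
...##
.###.
##.#.
.#.##
.###.

Derivation:
Drop 1: J rot0 at col 1 lands with bottom-row=0; cleared 0 line(s) (total 0); column heights now [0 2 1 1 0], max=2
Drop 2: L rot1 at col 3 lands with bottom-row=1; cleared 0 line(s) (total 0); column heights now [0 2 1 4 2], max=4
Drop 3: S rot0 at col 0 lands with bottom-row=2; cleared 0 line(s) (total 0); column heights now [3 4 4 4 2], max=4
Drop 4: O rot2 at col 3 lands with bottom-row=4; cleared 0 line(s) (total 0); column heights now [3 4 4 6 6], max=6
Drop 5: Z rot3 at col 3 lands with bottom-row=6; cleared 0 line(s) (total 0); column heights now [3 4 4 8 9], max=9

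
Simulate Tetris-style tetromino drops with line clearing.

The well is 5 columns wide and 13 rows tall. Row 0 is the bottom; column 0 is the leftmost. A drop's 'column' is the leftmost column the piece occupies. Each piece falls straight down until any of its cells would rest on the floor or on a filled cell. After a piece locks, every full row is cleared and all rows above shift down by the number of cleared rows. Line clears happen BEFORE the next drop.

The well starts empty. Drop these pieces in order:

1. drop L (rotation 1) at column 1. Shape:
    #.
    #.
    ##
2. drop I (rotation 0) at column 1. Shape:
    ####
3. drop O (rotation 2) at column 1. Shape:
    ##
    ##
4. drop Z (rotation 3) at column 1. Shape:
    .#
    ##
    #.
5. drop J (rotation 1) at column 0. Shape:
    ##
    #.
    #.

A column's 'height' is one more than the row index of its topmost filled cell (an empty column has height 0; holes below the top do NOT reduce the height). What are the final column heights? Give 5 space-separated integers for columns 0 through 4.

Drop 1: L rot1 at col 1 lands with bottom-row=0; cleared 0 line(s) (total 0); column heights now [0 3 1 0 0], max=3
Drop 2: I rot0 at col 1 lands with bottom-row=3; cleared 0 line(s) (total 0); column heights now [0 4 4 4 4], max=4
Drop 3: O rot2 at col 1 lands with bottom-row=4; cleared 0 line(s) (total 0); column heights now [0 6 6 4 4], max=6
Drop 4: Z rot3 at col 1 lands with bottom-row=6; cleared 0 line(s) (total 0); column heights now [0 8 9 4 4], max=9
Drop 5: J rot1 at col 0 lands with bottom-row=6; cleared 0 line(s) (total 0); column heights now [9 9 9 4 4], max=9

Answer: 9 9 9 4 4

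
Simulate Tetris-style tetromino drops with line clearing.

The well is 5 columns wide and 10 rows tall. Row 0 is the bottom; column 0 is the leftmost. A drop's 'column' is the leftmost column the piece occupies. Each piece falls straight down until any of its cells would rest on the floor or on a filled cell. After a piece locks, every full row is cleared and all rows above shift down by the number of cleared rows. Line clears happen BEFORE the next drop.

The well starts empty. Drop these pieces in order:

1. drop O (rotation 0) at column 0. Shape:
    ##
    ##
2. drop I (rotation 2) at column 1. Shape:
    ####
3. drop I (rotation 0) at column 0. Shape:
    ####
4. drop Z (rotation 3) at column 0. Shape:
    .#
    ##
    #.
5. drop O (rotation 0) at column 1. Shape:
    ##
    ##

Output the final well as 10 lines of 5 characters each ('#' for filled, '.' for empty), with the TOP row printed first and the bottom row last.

Answer: .....
.##..
.##..
.#...
##...
#....
####.
.####
##...
##...

Derivation:
Drop 1: O rot0 at col 0 lands with bottom-row=0; cleared 0 line(s) (total 0); column heights now [2 2 0 0 0], max=2
Drop 2: I rot2 at col 1 lands with bottom-row=2; cleared 0 line(s) (total 0); column heights now [2 3 3 3 3], max=3
Drop 3: I rot0 at col 0 lands with bottom-row=3; cleared 0 line(s) (total 0); column heights now [4 4 4 4 3], max=4
Drop 4: Z rot3 at col 0 lands with bottom-row=4; cleared 0 line(s) (total 0); column heights now [6 7 4 4 3], max=7
Drop 5: O rot0 at col 1 lands with bottom-row=7; cleared 0 line(s) (total 0); column heights now [6 9 9 4 3], max=9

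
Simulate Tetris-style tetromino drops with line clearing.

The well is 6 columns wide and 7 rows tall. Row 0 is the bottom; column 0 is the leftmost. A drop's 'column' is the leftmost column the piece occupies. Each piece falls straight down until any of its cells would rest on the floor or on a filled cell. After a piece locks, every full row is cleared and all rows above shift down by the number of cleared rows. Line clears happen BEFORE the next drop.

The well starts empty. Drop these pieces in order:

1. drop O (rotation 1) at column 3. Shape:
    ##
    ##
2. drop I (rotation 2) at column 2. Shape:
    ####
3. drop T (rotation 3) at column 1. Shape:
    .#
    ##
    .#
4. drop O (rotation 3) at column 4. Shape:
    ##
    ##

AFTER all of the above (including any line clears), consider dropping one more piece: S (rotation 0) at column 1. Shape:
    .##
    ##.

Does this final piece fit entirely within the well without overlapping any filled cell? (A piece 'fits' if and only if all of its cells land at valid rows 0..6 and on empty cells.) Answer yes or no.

Drop 1: O rot1 at col 3 lands with bottom-row=0; cleared 0 line(s) (total 0); column heights now [0 0 0 2 2 0], max=2
Drop 2: I rot2 at col 2 lands with bottom-row=2; cleared 0 line(s) (total 0); column heights now [0 0 3 3 3 3], max=3
Drop 3: T rot3 at col 1 lands with bottom-row=3; cleared 0 line(s) (total 0); column heights now [0 5 6 3 3 3], max=6
Drop 4: O rot3 at col 4 lands with bottom-row=3; cleared 0 line(s) (total 0); column heights now [0 5 6 3 5 5], max=6
Test piece S rot0 at col 1 (width 3): heights before test = [0 5 6 3 5 5]; fits = False

Answer: no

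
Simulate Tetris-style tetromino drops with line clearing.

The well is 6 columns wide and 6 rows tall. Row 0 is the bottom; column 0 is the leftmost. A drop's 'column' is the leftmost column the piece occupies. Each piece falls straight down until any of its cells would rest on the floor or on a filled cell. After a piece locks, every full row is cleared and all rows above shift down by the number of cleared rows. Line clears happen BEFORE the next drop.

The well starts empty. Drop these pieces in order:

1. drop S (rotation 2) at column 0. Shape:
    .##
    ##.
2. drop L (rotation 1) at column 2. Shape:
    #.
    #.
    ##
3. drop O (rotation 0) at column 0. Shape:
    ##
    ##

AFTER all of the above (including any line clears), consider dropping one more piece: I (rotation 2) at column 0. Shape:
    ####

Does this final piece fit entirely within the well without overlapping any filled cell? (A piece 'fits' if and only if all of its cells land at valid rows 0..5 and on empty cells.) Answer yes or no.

Drop 1: S rot2 at col 0 lands with bottom-row=0; cleared 0 line(s) (total 0); column heights now [1 2 2 0 0 0], max=2
Drop 2: L rot1 at col 2 lands with bottom-row=2; cleared 0 line(s) (total 0); column heights now [1 2 5 3 0 0], max=5
Drop 3: O rot0 at col 0 lands with bottom-row=2; cleared 0 line(s) (total 0); column heights now [4 4 5 3 0 0], max=5
Test piece I rot2 at col 0 (width 4): heights before test = [4 4 5 3 0 0]; fits = True

Answer: yes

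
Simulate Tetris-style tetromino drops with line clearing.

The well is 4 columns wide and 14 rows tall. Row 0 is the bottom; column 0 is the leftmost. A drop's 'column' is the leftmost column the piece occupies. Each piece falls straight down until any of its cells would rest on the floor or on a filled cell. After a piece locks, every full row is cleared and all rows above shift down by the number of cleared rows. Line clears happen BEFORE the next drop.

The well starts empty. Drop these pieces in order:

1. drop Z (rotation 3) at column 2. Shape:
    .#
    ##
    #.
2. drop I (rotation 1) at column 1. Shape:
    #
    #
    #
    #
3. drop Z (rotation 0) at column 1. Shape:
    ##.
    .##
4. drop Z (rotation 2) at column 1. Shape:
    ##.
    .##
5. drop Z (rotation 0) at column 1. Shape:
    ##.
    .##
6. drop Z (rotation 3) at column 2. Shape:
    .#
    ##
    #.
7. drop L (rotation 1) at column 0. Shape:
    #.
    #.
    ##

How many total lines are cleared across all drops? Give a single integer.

Answer: 0

Derivation:
Drop 1: Z rot3 at col 2 lands with bottom-row=0; cleared 0 line(s) (total 0); column heights now [0 0 2 3], max=3
Drop 2: I rot1 at col 1 lands with bottom-row=0; cleared 0 line(s) (total 0); column heights now [0 4 2 3], max=4
Drop 3: Z rot0 at col 1 lands with bottom-row=3; cleared 0 line(s) (total 0); column heights now [0 5 5 4], max=5
Drop 4: Z rot2 at col 1 lands with bottom-row=5; cleared 0 line(s) (total 0); column heights now [0 7 7 6], max=7
Drop 5: Z rot0 at col 1 lands with bottom-row=7; cleared 0 line(s) (total 0); column heights now [0 9 9 8], max=9
Drop 6: Z rot3 at col 2 lands with bottom-row=9; cleared 0 line(s) (total 0); column heights now [0 9 11 12], max=12
Drop 7: L rot1 at col 0 lands with bottom-row=9; cleared 0 line(s) (total 0); column heights now [12 10 11 12], max=12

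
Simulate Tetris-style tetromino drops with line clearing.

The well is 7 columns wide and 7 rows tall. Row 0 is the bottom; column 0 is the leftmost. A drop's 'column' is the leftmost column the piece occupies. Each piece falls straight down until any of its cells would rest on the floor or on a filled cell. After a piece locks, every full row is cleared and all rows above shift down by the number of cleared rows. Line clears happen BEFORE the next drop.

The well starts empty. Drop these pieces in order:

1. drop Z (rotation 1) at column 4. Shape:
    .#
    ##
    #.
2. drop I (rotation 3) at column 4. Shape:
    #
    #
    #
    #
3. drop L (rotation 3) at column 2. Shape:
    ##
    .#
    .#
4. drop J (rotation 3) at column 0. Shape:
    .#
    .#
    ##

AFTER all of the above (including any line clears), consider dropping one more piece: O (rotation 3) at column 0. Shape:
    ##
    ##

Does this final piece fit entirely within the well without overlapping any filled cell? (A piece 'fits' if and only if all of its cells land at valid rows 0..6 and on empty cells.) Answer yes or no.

Drop 1: Z rot1 at col 4 lands with bottom-row=0; cleared 0 line(s) (total 0); column heights now [0 0 0 0 2 3 0], max=3
Drop 2: I rot3 at col 4 lands with bottom-row=2; cleared 0 line(s) (total 0); column heights now [0 0 0 0 6 3 0], max=6
Drop 3: L rot3 at col 2 lands with bottom-row=0; cleared 0 line(s) (total 0); column heights now [0 0 3 3 6 3 0], max=6
Drop 4: J rot3 at col 0 lands with bottom-row=0; cleared 0 line(s) (total 0); column heights now [1 3 3 3 6 3 0], max=6
Test piece O rot3 at col 0 (width 2): heights before test = [1 3 3 3 6 3 0]; fits = True

Answer: yes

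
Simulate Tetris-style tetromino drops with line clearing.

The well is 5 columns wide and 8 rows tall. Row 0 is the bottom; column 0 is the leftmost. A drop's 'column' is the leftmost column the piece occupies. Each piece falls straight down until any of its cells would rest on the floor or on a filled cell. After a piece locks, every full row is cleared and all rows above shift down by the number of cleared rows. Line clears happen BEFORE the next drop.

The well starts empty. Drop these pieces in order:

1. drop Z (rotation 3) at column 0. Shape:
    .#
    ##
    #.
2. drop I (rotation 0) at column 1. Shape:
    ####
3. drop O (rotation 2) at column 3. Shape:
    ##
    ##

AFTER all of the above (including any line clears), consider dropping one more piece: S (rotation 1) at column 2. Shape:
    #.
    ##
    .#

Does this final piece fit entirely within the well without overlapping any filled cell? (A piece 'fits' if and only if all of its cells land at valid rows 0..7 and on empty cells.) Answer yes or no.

Drop 1: Z rot3 at col 0 lands with bottom-row=0; cleared 0 line(s) (total 0); column heights now [2 3 0 0 0], max=3
Drop 2: I rot0 at col 1 lands with bottom-row=3; cleared 0 line(s) (total 0); column heights now [2 4 4 4 4], max=4
Drop 3: O rot2 at col 3 lands with bottom-row=4; cleared 0 line(s) (total 0); column heights now [2 4 4 6 6], max=6
Test piece S rot1 at col 2 (width 2): heights before test = [2 4 4 6 6]; fits = False

Answer: no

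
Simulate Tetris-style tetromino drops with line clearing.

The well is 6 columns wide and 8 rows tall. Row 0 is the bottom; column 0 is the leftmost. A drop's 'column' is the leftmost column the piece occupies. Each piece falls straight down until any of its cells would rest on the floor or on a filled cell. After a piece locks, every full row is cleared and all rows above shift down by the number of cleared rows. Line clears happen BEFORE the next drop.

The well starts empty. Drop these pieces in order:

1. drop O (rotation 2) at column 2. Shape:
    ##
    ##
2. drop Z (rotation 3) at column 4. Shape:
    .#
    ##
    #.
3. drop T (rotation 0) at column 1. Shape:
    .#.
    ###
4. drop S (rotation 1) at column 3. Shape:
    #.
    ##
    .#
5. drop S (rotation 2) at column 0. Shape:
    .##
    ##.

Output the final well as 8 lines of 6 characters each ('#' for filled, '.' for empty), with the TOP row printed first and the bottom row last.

Drop 1: O rot2 at col 2 lands with bottom-row=0; cleared 0 line(s) (total 0); column heights now [0 0 2 2 0 0], max=2
Drop 2: Z rot3 at col 4 lands with bottom-row=0; cleared 0 line(s) (total 0); column heights now [0 0 2 2 2 3], max=3
Drop 3: T rot0 at col 1 lands with bottom-row=2; cleared 0 line(s) (total 0); column heights now [0 3 4 3 2 3], max=4
Drop 4: S rot1 at col 3 lands with bottom-row=2; cleared 0 line(s) (total 0); column heights now [0 3 4 5 4 3], max=5
Drop 5: S rot2 at col 0 lands with bottom-row=3; cleared 0 line(s) (total 0); column heights now [4 5 5 5 4 3], max=5

Answer: ......
......
......
.###..
#####.
.#####
..####
..###.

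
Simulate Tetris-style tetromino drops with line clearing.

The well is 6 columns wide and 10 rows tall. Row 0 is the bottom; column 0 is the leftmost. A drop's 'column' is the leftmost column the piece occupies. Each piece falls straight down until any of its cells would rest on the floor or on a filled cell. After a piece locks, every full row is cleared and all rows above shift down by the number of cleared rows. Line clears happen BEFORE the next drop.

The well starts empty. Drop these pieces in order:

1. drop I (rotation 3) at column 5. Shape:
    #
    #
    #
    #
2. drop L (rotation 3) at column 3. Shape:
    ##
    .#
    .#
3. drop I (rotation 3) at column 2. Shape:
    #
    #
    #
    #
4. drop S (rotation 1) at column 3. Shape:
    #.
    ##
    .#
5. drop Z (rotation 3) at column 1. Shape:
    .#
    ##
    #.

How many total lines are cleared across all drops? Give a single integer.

Drop 1: I rot3 at col 5 lands with bottom-row=0; cleared 0 line(s) (total 0); column heights now [0 0 0 0 0 4], max=4
Drop 2: L rot3 at col 3 lands with bottom-row=0; cleared 0 line(s) (total 0); column heights now [0 0 0 3 3 4], max=4
Drop 3: I rot3 at col 2 lands with bottom-row=0; cleared 0 line(s) (total 0); column heights now [0 0 4 3 3 4], max=4
Drop 4: S rot1 at col 3 lands with bottom-row=3; cleared 0 line(s) (total 0); column heights now [0 0 4 6 5 4], max=6
Drop 5: Z rot3 at col 1 lands with bottom-row=3; cleared 0 line(s) (total 0); column heights now [0 5 6 6 5 4], max=6

Answer: 0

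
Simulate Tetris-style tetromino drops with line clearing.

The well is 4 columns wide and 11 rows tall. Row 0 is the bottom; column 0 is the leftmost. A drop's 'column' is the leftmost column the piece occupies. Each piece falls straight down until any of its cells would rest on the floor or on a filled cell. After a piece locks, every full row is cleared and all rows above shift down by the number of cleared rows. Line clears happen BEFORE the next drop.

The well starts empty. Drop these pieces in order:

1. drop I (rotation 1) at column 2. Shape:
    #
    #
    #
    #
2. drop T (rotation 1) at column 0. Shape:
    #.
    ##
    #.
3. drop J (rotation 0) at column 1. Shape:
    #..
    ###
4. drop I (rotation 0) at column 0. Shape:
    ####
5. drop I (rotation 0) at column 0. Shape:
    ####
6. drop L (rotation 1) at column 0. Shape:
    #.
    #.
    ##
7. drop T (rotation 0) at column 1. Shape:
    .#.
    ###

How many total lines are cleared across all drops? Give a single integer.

Drop 1: I rot1 at col 2 lands with bottom-row=0; cleared 0 line(s) (total 0); column heights now [0 0 4 0], max=4
Drop 2: T rot1 at col 0 lands with bottom-row=0; cleared 0 line(s) (total 0); column heights now [3 2 4 0], max=4
Drop 3: J rot0 at col 1 lands with bottom-row=4; cleared 0 line(s) (total 0); column heights now [3 6 5 5], max=6
Drop 4: I rot0 at col 0 lands with bottom-row=6; cleared 1 line(s) (total 1); column heights now [3 6 5 5], max=6
Drop 5: I rot0 at col 0 lands with bottom-row=6; cleared 1 line(s) (total 2); column heights now [3 6 5 5], max=6
Drop 6: L rot1 at col 0 lands with bottom-row=6; cleared 0 line(s) (total 2); column heights now [9 7 5 5], max=9
Drop 7: T rot0 at col 1 lands with bottom-row=7; cleared 1 line(s) (total 3); column heights now [8 7 8 5], max=8

Answer: 3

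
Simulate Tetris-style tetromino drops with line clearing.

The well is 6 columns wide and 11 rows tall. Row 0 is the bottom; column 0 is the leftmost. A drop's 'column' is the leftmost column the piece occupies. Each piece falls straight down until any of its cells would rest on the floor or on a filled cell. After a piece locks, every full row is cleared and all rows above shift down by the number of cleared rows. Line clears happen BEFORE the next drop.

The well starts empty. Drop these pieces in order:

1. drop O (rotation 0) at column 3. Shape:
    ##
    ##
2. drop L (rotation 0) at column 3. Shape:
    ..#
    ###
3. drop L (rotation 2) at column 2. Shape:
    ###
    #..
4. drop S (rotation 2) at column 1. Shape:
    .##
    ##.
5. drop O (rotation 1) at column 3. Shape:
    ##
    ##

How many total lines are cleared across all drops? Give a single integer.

Answer: 0

Derivation:
Drop 1: O rot0 at col 3 lands with bottom-row=0; cleared 0 line(s) (total 0); column heights now [0 0 0 2 2 0], max=2
Drop 2: L rot0 at col 3 lands with bottom-row=2; cleared 0 line(s) (total 0); column heights now [0 0 0 3 3 4], max=4
Drop 3: L rot2 at col 2 lands with bottom-row=2; cleared 0 line(s) (total 0); column heights now [0 0 4 4 4 4], max=4
Drop 4: S rot2 at col 1 lands with bottom-row=4; cleared 0 line(s) (total 0); column heights now [0 5 6 6 4 4], max=6
Drop 5: O rot1 at col 3 lands with bottom-row=6; cleared 0 line(s) (total 0); column heights now [0 5 6 8 8 4], max=8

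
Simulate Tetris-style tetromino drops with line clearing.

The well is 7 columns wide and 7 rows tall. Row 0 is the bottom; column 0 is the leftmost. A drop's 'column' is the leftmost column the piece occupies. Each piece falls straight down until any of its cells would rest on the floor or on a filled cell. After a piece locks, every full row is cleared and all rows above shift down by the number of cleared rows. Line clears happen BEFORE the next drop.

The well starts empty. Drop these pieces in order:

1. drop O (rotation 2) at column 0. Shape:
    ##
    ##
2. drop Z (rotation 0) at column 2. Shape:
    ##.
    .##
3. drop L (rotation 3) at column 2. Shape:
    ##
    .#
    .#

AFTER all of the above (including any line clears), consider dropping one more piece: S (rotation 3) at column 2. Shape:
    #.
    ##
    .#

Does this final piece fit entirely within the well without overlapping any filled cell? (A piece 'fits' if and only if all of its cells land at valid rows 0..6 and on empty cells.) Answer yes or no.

Drop 1: O rot2 at col 0 lands with bottom-row=0; cleared 0 line(s) (total 0); column heights now [2 2 0 0 0 0 0], max=2
Drop 2: Z rot0 at col 2 lands with bottom-row=0; cleared 0 line(s) (total 0); column heights now [2 2 2 2 1 0 0], max=2
Drop 3: L rot3 at col 2 lands with bottom-row=2; cleared 0 line(s) (total 0); column heights now [2 2 5 5 1 0 0], max=5
Test piece S rot3 at col 2 (width 2): heights before test = [2 2 5 5 1 0 0]; fits = False

Answer: no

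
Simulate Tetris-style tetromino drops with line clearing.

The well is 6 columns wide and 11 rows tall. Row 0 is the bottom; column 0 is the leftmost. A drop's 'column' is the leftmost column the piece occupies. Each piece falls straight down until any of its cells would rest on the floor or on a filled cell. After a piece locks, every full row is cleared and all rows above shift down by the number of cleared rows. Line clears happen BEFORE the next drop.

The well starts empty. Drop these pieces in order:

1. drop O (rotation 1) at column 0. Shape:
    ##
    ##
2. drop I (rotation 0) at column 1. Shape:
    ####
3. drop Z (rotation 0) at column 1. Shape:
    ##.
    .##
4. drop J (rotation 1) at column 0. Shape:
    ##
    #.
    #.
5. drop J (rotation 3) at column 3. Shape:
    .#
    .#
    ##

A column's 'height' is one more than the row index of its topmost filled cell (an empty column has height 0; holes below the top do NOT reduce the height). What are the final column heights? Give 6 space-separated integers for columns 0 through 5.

Answer: 6 6 5 5 7 0

Derivation:
Drop 1: O rot1 at col 0 lands with bottom-row=0; cleared 0 line(s) (total 0); column heights now [2 2 0 0 0 0], max=2
Drop 2: I rot0 at col 1 lands with bottom-row=2; cleared 0 line(s) (total 0); column heights now [2 3 3 3 3 0], max=3
Drop 3: Z rot0 at col 1 lands with bottom-row=3; cleared 0 line(s) (total 0); column heights now [2 5 5 4 3 0], max=5
Drop 4: J rot1 at col 0 lands with bottom-row=3; cleared 0 line(s) (total 0); column heights now [6 6 5 4 3 0], max=6
Drop 5: J rot3 at col 3 lands with bottom-row=4; cleared 0 line(s) (total 0); column heights now [6 6 5 5 7 0], max=7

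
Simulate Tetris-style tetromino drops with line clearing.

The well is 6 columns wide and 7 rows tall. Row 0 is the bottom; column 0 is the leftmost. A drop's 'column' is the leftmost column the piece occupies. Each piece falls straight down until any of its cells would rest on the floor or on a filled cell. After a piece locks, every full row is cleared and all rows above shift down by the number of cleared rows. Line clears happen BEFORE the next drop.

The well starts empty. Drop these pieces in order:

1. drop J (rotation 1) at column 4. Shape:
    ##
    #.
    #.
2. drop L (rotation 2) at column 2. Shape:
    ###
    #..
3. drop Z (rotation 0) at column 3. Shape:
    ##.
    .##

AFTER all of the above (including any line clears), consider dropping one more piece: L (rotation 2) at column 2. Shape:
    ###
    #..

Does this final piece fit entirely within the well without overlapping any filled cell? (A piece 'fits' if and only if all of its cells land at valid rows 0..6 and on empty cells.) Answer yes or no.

Answer: yes

Derivation:
Drop 1: J rot1 at col 4 lands with bottom-row=0; cleared 0 line(s) (total 0); column heights now [0 0 0 0 3 3], max=3
Drop 2: L rot2 at col 2 lands with bottom-row=2; cleared 0 line(s) (total 0); column heights now [0 0 4 4 4 3], max=4
Drop 3: Z rot0 at col 3 lands with bottom-row=4; cleared 0 line(s) (total 0); column heights now [0 0 4 6 6 5], max=6
Test piece L rot2 at col 2 (width 3): heights before test = [0 0 4 6 6 5]; fits = True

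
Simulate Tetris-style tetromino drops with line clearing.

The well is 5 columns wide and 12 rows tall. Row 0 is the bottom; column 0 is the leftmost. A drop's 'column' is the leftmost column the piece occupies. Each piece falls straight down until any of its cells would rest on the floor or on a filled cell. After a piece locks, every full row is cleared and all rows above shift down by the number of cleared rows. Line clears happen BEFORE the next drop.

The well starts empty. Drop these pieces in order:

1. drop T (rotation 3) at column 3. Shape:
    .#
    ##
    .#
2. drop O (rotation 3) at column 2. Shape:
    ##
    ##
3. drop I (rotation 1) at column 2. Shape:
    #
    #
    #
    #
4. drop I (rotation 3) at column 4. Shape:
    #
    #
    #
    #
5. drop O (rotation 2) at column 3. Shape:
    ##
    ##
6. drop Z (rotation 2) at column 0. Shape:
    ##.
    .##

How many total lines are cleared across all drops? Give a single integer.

Answer: 0

Derivation:
Drop 1: T rot3 at col 3 lands with bottom-row=0; cleared 0 line(s) (total 0); column heights now [0 0 0 2 3], max=3
Drop 2: O rot3 at col 2 lands with bottom-row=2; cleared 0 line(s) (total 0); column heights now [0 0 4 4 3], max=4
Drop 3: I rot1 at col 2 lands with bottom-row=4; cleared 0 line(s) (total 0); column heights now [0 0 8 4 3], max=8
Drop 4: I rot3 at col 4 lands with bottom-row=3; cleared 0 line(s) (total 0); column heights now [0 0 8 4 7], max=8
Drop 5: O rot2 at col 3 lands with bottom-row=7; cleared 0 line(s) (total 0); column heights now [0 0 8 9 9], max=9
Drop 6: Z rot2 at col 0 lands with bottom-row=8; cleared 0 line(s) (total 0); column heights now [10 10 9 9 9], max=10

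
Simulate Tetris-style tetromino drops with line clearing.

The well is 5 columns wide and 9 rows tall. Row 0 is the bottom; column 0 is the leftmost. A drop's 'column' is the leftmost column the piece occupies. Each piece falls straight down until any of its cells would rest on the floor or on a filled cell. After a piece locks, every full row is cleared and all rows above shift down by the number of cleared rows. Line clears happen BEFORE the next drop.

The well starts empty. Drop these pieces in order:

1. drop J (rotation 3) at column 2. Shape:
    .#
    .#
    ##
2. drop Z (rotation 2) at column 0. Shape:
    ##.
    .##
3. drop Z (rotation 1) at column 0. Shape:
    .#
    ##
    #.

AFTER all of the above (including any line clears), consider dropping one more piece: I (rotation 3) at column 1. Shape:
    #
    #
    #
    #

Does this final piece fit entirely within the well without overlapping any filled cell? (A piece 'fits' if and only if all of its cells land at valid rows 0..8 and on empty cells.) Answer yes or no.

Drop 1: J rot3 at col 2 lands with bottom-row=0; cleared 0 line(s) (total 0); column heights now [0 0 1 3 0], max=3
Drop 2: Z rot2 at col 0 lands with bottom-row=1; cleared 0 line(s) (total 0); column heights now [3 3 2 3 0], max=3
Drop 3: Z rot1 at col 0 lands with bottom-row=3; cleared 0 line(s) (total 0); column heights now [5 6 2 3 0], max=6
Test piece I rot3 at col 1 (width 1): heights before test = [5 6 2 3 0]; fits = False

Answer: no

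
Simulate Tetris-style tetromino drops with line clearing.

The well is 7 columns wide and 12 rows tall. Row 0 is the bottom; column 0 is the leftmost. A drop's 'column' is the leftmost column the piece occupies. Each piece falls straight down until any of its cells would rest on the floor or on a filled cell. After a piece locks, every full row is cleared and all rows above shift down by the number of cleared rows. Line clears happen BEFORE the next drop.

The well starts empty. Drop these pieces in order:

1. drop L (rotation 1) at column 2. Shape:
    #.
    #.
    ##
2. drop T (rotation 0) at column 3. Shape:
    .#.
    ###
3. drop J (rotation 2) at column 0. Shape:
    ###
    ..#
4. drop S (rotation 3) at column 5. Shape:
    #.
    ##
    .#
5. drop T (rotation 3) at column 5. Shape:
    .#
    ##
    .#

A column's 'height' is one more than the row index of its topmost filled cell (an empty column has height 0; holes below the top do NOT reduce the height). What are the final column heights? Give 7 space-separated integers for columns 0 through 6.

Drop 1: L rot1 at col 2 lands with bottom-row=0; cleared 0 line(s) (total 0); column heights now [0 0 3 1 0 0 0], max=3
Drop 2: T rot0 at col 3 lands with bottom-row=1; cleared 0 line(s) (total 0); column heights now [0 0 3 2 3 2 0], max=3
Drop 3: J rot2 at col 0 lands with bottom-row=3; cleared 0 line(s) (total 0); column heights now [5 5 5 2 3 2 0], max=5
Drop 4: S rot3 at col 5 lands with bottom-row=1; cleared 0 line(s) (total 0); column heights now [5 5 5 2 3 4 3], max=5
Drop 5: T rot3 at col 5 lands with bottom-row=3; cleared 0 line(s) (total 0); column heights now [5 5 5 2 3 5 6], max=6

Answer: 5 5 5 2 3 5 6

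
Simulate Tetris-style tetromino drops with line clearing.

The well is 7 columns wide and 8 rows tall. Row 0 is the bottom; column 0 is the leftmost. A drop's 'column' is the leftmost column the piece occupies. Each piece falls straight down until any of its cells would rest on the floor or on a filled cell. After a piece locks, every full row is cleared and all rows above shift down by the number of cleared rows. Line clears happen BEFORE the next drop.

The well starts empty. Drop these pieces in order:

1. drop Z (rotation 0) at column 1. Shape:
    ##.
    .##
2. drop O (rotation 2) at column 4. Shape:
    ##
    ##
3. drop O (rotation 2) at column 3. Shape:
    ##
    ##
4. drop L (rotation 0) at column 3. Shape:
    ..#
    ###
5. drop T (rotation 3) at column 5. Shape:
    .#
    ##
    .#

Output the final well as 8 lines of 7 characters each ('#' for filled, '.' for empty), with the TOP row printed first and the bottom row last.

Drop 1: Z rot0 at col 1 lands with bottom-row=0; cleared 0 line(s) (total 0); column heights now [0 2 2 1 0 0 0], max=2
Drop 2: O rot2 at col 4 lands with bottom-row=0; cleared 0 line(s) (total 0); column heights now [0 2 2 1 2 2 0], max=2
Drop 3: O rot2 at col 3 lands with bottom-row=2; cleared 0 line(s) (total 0); column heights now [0 2 2 4 4 2 0], max=4
Drop 4: L rot0 at col 3 lands with bottom-row=4; cleared 0 line(s) (total 0); column heights now [0 2 2 5 5 6 0], max=6
Drop 5: T rot3 at col 5 lands with bottom-row=5; cleared 0 line(s) (total 0); column heights now [0 2 2 5 5 7 8], max=8

Answer: ......#
.....##
.....##
...###.
...##..
...##..
.##.##.
..####.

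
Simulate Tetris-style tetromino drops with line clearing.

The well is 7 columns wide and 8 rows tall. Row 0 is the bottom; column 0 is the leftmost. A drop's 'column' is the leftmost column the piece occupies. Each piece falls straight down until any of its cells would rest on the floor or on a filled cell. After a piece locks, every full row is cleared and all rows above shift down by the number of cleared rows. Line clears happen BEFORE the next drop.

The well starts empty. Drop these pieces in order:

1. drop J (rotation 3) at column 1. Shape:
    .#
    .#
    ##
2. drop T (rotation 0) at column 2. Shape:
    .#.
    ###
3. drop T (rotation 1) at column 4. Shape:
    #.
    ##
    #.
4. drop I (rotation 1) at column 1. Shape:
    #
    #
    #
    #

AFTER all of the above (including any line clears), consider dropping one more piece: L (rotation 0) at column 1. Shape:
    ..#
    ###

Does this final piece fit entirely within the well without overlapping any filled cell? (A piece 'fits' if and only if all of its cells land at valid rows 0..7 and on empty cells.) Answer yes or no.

Drop 1: J rot3 at col 1 lands with bottom-row=0; cleared 0 line(s) (total 0); column heights now [0 1 3 0 0 0 0], max=3
Drop 2: T rot0 at col 2 lands with bottom-row=3; cleared 0 line(s) (total 0); column heights now [0 1 4 5 4 0 0], max=5
Drop 3: T rot1 at col 4 lands with bottom-row=4; cleared 0 line(s) (total 0); column heights now [0 1 4 5 7 6 0], max=7
Drop 4: I rot1 at col 1 lands with bottom-row=1; cleared 0 line(s) (total 0); column heights now [0 5 4 5 7 6 0], max=7
Test piece L rot0 at col 1 (width 3): heights before test = [0 5 4 5 7 6 0]; fits = True

Answer: yes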